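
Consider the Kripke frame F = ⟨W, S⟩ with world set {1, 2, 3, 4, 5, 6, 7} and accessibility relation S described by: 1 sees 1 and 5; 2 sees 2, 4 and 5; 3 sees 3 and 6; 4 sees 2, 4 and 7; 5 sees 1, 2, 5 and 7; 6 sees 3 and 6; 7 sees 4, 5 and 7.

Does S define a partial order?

No

Reflexive: yes — every world is S-related to itself.
Transitive: no — 1 S 5 and 5 S 2, but not 1 S 2.
Antisymmetric: no — 1 S 5 and 5 S 1 with 1 ≠ 5.
So S is not a partial order.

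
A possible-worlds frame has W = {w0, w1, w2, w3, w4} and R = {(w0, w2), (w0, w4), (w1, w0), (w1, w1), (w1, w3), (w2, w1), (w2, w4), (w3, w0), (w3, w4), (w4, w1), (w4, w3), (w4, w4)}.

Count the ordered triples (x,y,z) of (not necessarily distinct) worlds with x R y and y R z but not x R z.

14

Enumerating: (w0,w2,w1), (w0,w4,w1), (w0,w4,w3), (w1,w0,w2), (w1,w0,w4), (w1,w3,w4), (w2,w1,w0), (w2,w1,w3), (w2,w4,w3), (w3,w0,w2), (w3,w4,w1), (w3,w4,w3), (w4,w1,w0), (w4,w3,w0).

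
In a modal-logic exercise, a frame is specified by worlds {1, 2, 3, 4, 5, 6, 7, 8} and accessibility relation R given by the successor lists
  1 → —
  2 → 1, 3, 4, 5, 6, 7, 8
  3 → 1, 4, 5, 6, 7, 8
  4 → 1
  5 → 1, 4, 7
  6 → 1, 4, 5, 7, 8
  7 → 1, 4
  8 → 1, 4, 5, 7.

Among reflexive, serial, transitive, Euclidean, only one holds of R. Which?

transitive

Reflexive: no — 1 is not related to itself.
Serial: no — 1 has no R-successor.
Transitive: yes — every two-step R-path is closed by a direct edge.
Euclidean: no — 2 R 1 and 2 R 3, but not 1 R 3.
Only transitive holds.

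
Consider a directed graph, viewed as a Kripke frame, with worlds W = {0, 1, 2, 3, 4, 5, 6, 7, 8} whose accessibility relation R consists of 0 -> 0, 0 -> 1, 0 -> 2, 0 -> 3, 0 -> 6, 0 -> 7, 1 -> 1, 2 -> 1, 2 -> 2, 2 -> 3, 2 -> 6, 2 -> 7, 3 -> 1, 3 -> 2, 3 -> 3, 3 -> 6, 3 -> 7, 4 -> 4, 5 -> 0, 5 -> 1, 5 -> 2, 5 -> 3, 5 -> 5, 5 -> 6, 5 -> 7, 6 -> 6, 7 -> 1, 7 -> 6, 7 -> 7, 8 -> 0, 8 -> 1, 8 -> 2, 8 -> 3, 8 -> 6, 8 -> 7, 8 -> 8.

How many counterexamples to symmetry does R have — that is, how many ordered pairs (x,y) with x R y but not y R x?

Enumerating: (0,1), (0,2), (0,3), (0,6), (0,7), (2,1), (2,6), (2,7), (3,1), (3,6), (3,7), (5,0), … and 13 more.
Total: 25.

25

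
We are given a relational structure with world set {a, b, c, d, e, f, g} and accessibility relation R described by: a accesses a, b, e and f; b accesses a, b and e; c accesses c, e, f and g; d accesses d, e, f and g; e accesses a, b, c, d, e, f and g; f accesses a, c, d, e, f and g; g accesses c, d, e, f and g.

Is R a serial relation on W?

Yes

Serial: yes — every world has a successor (e.g. a R a).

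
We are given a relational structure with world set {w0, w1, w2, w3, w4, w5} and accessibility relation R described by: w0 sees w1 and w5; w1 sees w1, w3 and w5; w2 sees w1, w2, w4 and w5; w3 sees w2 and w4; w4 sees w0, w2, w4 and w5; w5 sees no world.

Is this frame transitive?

No

Transitive: no — w0 R w1 and w1 R w3, but not w0 R w3.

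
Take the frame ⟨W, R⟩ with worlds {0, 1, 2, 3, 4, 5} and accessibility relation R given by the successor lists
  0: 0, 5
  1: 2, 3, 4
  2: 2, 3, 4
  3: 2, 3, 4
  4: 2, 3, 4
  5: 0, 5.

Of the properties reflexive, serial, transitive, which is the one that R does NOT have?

Reflexive: no — 1 is not related to itself.
Serial: yes — every world has a successor (e.g. 0 R 0).
Transitive: yes — every two-step R-path is closed by a direct edge.
Only reflexive fails.

reflexive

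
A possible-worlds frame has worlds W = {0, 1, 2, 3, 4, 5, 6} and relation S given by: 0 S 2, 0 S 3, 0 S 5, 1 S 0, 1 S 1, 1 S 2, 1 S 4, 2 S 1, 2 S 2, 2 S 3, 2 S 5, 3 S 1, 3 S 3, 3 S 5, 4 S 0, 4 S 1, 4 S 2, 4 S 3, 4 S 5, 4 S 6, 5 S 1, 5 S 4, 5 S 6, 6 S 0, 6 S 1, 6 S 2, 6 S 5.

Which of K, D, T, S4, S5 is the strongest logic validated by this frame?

Serial (axiom D): yes — every world has a successor (e.g. 0 S 2).
Reflexive (axiom T): no — 0 is not related to itself.
Transitive (axiom 4): no — 0 S 2 and 2 S 1, but not 0 S 1.
Euclidean (axiom 5): no — 0 S 3 and 0 S 2, but not 3 S 2.
So F validates K, D; T would additionally require S to be reflexive. The strongest is D.

D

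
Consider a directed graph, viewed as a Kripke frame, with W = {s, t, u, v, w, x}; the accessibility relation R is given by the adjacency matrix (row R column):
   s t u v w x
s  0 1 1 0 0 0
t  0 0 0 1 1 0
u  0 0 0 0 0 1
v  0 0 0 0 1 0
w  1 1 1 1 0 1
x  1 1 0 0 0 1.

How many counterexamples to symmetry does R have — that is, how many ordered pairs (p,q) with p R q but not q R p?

Enumerating: (s,t), (s,u), (t,v), (u,x), (w,s), (w,u), (w,x), (x,s), (x,t).

9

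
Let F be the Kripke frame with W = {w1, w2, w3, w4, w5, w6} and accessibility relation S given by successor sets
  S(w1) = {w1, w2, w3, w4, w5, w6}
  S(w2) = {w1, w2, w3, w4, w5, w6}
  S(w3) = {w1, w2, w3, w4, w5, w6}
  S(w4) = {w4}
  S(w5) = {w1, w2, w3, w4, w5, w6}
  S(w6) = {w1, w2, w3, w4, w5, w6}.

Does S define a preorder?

Yes

Reflexive: yes — every world is S-related to itself.
Transitive: yes — every two-step S-path is closed by a direct edge.
So S is a preorder.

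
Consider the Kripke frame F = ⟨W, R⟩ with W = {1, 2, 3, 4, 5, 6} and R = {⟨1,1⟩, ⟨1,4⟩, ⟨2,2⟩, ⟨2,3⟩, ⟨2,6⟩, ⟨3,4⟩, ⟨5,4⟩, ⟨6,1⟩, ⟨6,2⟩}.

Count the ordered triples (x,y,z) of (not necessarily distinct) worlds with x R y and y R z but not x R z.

Enumerating: (2,3,4), (2,6,1), (6,1,4), (6,2,3), (6,2,6).

5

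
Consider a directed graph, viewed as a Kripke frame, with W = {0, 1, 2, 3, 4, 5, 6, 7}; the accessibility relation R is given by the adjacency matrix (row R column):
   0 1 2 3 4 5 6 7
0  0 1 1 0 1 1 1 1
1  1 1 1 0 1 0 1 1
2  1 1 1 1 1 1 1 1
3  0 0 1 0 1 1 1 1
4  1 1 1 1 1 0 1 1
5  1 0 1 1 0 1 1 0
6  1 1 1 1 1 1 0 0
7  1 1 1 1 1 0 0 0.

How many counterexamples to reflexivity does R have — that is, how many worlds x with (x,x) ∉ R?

4

Enumerating: 0, 3, 6, 7.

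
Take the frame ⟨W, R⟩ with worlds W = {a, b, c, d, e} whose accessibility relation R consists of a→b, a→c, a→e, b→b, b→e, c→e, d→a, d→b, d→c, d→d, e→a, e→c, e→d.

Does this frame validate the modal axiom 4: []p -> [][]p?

No

By correspondence theory, 4 is valid on a frame iff R is transitive.
Transitive: no — a R e and e R d, but not a R d.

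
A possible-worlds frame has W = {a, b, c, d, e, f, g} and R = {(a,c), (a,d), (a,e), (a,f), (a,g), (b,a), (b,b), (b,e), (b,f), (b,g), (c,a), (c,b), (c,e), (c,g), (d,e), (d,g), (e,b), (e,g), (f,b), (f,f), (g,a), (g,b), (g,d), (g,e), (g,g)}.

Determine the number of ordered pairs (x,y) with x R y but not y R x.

Enumerating: (a,d), (a,e), (a,f), (b,a), (c,b), (c,e), (c,g), (d,e).

8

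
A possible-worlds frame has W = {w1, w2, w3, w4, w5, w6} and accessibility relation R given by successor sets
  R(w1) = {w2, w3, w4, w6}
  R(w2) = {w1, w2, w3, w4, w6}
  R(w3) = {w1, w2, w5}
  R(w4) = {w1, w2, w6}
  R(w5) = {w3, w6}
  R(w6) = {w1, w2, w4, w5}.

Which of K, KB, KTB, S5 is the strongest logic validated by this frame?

KB

Symmetric (axiom B): yes — every pair in R has its reverse in R.
Reflexive (axiom T): no — w1 is not related to itself.
Euclidean (axiom 5): no — w1 R w3 and w1 R w4, but not w3 R w4.
So F validates K, KB; KTB would additionally require R to be reflexive. The strongest is KB.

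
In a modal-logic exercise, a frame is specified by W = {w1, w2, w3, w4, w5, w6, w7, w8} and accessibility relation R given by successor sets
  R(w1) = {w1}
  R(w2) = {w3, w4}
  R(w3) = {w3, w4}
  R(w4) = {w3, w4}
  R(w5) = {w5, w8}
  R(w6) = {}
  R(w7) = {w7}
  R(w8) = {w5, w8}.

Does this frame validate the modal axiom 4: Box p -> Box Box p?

By correspondence theory, 4 is valid on a frame iff R is transitive.
Transitive: yes — every two-step R-path is closed by a direct edge.

Yes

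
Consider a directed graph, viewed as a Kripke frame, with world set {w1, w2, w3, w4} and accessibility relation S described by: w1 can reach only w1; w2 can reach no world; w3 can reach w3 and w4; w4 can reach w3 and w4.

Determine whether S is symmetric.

Symmetric: yes — every pair in S has its reverse in S.

Yes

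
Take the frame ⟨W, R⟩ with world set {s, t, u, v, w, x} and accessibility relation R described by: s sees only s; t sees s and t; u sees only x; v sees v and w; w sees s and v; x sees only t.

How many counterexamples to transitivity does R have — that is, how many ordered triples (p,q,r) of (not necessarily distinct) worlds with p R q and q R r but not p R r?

Enumerating: (u,x,t), (v,w,s), (w,v,w), (x,t,s).

4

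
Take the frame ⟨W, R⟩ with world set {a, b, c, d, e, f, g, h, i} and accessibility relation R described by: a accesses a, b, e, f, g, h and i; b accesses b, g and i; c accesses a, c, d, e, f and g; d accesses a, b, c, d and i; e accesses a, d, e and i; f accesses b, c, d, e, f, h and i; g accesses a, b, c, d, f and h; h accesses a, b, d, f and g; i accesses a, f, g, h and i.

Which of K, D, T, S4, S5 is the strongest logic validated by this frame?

Serial (axiom D): yes — every world has a successor (e.g. a R a).
Reflexive (axiom T): no — g is not related to itself.
Transitive (axiom 4): no — a R e and e R d, but not a R d.
Euclidean (axiom 5): no — a R b and a R e, but not b R e.
So F validates K, D; T would additionally require R to be reflexive. The strongest is D.

D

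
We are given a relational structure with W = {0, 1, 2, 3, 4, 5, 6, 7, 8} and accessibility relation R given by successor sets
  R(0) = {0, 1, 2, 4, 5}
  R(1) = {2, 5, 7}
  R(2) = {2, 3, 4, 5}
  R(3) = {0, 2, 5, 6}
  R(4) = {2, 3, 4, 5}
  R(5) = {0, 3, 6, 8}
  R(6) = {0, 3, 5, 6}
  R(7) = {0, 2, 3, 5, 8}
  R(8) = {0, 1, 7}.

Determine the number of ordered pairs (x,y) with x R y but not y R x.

18

Enumerating: (0,1), (0,2), (0,4), (1,2), (1,5), (1,7), (2,5), (3,0), (4,3), (4,5), (5,8), (6,0), (7,0), (7,2), (7,3), (7,5), (8,0), (8,1).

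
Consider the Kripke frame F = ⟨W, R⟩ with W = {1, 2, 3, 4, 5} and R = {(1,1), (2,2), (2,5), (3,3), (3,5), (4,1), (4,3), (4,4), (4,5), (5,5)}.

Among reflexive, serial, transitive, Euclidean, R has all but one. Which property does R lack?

Reflexive: yes — every world is R-related to itself.
Serial: yes — every world has a successor (e.g. 1 R 1).
Transitive: yes — every two-step R-path is closed by a direct edge.
Euclidean: no — 4 R 1 and 4 R 3, but not 1 R 3.
Only Euclidean fails.

Euclidean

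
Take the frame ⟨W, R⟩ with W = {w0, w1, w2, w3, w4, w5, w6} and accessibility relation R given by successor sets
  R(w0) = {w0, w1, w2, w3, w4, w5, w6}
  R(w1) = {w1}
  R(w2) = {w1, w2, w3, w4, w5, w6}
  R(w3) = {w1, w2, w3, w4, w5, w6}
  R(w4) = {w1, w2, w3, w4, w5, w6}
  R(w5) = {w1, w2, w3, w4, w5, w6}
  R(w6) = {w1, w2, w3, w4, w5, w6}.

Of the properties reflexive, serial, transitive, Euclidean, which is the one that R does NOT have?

Reflexive: yes — every world is R-related to itself.
Serial: yes — every world has a successor (e.g. w0 R w0).
Transitive: yes — every two-step R-path is closed by a direct edge.
Euclidean: no — w0 R w1 and w0 R w2, but not w1 R w2.
Only Euclidean fails.

Euclidean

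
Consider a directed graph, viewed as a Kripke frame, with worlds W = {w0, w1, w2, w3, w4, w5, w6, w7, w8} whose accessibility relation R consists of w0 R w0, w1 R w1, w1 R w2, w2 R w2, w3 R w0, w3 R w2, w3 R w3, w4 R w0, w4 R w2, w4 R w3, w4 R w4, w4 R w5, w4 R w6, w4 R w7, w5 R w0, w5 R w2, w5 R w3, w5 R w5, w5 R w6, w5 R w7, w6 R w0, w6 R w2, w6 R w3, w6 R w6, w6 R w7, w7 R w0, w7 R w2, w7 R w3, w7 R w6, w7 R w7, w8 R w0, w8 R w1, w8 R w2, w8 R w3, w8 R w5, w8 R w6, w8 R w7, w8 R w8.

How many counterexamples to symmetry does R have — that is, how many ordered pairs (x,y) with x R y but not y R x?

Enumerating: (w1,w2), (w3,w0), (w3,w2), (w4,w0), (w4,w2), (w4,w3), (w4,w5), (w4,w6), (w4,w7), (w5,w0), (w5,w2), (w5,w3), … and 15 more.
Total: 27.

27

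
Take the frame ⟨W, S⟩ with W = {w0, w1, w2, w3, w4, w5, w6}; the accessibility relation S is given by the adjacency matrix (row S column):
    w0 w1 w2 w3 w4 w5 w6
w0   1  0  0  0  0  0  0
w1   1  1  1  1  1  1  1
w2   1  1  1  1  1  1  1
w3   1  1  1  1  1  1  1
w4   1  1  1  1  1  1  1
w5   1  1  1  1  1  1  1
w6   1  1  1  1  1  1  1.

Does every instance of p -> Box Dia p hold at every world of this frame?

No

Axiom B corresponds to the accessibility relation being symmetric.
Symmetric: no — w1 S w0 but not w0 S w1.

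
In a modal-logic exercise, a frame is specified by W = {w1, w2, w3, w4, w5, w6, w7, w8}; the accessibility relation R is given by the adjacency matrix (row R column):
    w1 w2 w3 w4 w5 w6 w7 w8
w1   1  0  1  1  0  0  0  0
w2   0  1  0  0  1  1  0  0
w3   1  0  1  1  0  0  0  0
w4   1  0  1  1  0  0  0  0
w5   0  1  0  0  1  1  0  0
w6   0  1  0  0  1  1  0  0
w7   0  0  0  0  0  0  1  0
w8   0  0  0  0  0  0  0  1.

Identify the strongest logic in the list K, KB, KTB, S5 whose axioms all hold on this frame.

Symmetric (axiom B): yes — every pair in R has its reverse in R.
Reflexive (axiom T): yes — every world is R-related to itself.
Euclidean (axiom 5): yes — any two successors of a common world are R-related.
So F validates K, KB, KTB, S5. The strongest is S5.

S5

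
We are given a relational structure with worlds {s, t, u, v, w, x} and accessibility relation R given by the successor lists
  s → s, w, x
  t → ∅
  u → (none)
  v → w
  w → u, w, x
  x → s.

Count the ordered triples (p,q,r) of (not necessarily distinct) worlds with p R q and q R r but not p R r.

6

Enumerating: (s,w,u), (v,w,u), (v,w,x), (w,x,s), (x,s,w), (x,s,x).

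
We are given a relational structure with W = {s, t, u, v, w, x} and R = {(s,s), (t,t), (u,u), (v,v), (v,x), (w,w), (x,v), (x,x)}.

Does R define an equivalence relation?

Reflexive: yes — every world is R-related to itself.
Symmetric: yes — every pair in R has its reverse in R.
Transitive: yes — every two-step R-path is closed by a direct edge.
So R is an equivalence relation.

Yes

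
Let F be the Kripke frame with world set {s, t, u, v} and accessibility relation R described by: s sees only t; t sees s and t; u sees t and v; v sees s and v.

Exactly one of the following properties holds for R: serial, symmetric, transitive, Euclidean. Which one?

serial

Serial: yes — every world has a successor (e.g. s R t).
Symmetric: no — u R t but not t R u.
Transitive: no — u R t and t R s, but not u R s.
Euclidean: no — u R t and u R v, but not t R v.
Only serial holds.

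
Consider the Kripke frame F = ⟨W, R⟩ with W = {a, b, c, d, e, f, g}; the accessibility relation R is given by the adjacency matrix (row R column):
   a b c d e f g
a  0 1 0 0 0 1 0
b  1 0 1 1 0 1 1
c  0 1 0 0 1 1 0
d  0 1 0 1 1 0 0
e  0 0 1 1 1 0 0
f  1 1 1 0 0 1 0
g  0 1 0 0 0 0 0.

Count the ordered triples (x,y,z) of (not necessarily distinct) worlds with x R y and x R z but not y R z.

37

Enumerating: (a,b,b), (b,a,a), (b,a,c), (b,a,d), (b,a,g), (b,c,a), (b,c,c), (b,c,d), (b,c,g), (b,d,a), (b,d,c), (b,d,f), … and 25 more.
Total: 37.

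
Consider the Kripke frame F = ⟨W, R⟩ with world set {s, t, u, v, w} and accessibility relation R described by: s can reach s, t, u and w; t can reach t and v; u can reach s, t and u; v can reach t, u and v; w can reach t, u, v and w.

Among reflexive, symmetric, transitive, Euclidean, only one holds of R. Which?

reflexive

Reflexive: yes — every world is R-related to itself.
Symmetric: no — s R t but not t R s.
Transitive: no — s R t and t R v, but not s R v.
Euclidean: no — s R t and s R u, but not t R u.
Only reflexive holds.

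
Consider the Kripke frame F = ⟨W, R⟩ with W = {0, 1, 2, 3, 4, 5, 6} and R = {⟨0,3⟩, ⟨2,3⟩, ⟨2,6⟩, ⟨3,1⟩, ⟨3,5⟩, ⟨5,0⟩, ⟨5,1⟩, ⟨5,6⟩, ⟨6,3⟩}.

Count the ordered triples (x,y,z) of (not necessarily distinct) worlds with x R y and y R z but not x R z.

10

Enumerating: (0,3,1), (0,3,5), (2,3,1), (2,3,5), (3,5,0), (3,5,6), (5,0,3), (5,6,3), (6,3,1), (6,3,5).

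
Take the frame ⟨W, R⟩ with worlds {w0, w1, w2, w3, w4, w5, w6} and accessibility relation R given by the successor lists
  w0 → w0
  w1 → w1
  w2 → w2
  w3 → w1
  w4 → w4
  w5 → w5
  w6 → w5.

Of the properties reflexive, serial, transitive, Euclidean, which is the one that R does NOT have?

reflexive

Reflexive: no — w3 is not related to itself.
Serial: yes — every world has a successor (e.g. w0 R w0).
Transitive: yes — every two-step R-path is closed by a direct edge.
Euclidean: yes — any two successors of a common world are R-related.
Only reflexive fails.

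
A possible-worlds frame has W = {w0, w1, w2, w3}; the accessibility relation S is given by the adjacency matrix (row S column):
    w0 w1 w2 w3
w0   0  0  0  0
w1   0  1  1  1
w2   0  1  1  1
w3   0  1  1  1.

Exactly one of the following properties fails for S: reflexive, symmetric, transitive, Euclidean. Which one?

reflexive

Reflexive: no — w0 is not related to itself.
Symmetric: yes — every pair in S has its reverse in S.
Transitive: yes — every two-step S-path is closed by a direct edge.
Euclidean: yes — any two successors of a common world are S-related.
Only reflexive fails.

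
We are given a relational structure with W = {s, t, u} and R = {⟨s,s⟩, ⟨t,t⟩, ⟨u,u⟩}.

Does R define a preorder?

Reflexive: yes — every world is R-related to itself.
Transitive: yes — every two-step R-path is closed by a direct edge.
So R is a preorder.

Yes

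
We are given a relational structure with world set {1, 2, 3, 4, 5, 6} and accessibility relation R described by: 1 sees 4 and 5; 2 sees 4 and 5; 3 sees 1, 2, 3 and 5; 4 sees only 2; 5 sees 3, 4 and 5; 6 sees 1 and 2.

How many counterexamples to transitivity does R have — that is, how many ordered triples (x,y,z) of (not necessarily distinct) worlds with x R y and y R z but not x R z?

Enumerating: (1,4,2), (1,5,3), (2,4,2), (2,5,3), (3,1,4), (3,2,4), (3,5,4), (4,2,4), (4,2,5), (5,3,1), (5,3,2), (5,4,2), (6,1,4), (6,1,5), (6,2,4), (6,2,5).

16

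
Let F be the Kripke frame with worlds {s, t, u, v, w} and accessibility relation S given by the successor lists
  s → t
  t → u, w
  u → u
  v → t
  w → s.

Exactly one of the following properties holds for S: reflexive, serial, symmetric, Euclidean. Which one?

Reflexive: no — s is not related to itself.
Serial: yes — every world has a successor (e.g. s S t).
Symmetric: no — s S t but not t S s.
Euclidean: no — t S u and t S w, but not u S w.
Only serial holds.

serial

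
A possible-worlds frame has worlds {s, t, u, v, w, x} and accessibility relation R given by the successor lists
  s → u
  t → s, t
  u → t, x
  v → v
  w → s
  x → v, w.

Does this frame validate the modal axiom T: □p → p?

By correspondence theory, T is valid on a frame iff R is reflexive.
Reflexive: no — s is not related to itself.

No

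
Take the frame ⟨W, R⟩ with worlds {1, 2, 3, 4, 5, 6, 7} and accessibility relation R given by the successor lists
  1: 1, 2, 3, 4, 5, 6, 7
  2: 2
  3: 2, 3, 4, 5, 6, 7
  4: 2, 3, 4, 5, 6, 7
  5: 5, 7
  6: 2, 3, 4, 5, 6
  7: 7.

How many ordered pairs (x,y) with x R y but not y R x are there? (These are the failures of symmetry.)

Enumerating: (1,2), (1,3), (1,4), (1,5), (1,6), (1,7), (3,2), (3,5), (3,7), (4,2), (4,5), (4,7), (5,7), (6,2), (6,5).

15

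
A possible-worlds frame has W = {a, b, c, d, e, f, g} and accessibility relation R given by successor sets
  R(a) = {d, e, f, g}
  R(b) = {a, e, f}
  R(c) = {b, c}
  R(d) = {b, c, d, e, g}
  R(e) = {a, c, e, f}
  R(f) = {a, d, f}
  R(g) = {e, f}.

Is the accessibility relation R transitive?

No

Transitive: no — a R d and d R b, but not a R b.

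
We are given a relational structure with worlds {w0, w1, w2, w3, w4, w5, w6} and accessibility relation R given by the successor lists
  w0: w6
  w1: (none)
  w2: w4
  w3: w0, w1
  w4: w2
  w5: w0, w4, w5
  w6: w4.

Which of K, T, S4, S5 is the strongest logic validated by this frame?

Reflexive (axiom T): no — w0 is not related to itself.
Transitive (axiom 4): no — w0 R w6 and w6 R w4, but not w0 R w4.
Euclidean (axiom 5): no — w3 R w0 and w3 R w1, but not w0 R w1.
So F validates K; T would additionally require R to be reflexive. The strongest is K.

K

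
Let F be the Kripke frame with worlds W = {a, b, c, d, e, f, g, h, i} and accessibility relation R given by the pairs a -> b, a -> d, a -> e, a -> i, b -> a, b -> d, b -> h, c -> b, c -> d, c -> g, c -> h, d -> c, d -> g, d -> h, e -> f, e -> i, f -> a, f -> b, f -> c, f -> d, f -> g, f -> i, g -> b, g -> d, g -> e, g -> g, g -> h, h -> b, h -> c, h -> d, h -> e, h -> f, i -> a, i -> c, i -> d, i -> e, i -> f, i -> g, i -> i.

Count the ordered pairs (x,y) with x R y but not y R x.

19

Enumerating: (a,d), (a,e), (b,d), (c,b), (c,g), (e,f), (f,a), (f,b), (f,c), (f,d), (f,g), (g,b), … and 7 more.
Total: 19.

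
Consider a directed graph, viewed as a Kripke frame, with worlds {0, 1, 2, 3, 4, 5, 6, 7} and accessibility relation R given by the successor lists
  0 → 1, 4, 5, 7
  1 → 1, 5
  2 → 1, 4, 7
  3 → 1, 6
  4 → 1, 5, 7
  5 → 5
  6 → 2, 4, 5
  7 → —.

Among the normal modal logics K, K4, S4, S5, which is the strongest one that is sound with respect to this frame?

Transitive (axiom 4): no — 2 R 1 and 1 R 5, but not 2 R 5.
Reflexive (axiom T): no — 0 is not related to itself.
Euclidean (axiom 5): no — 0 R 1 and 0 R 4, but not 1 R 4.
So F validates K; K4 would additionally require R to be transitive. The strongest is K.

K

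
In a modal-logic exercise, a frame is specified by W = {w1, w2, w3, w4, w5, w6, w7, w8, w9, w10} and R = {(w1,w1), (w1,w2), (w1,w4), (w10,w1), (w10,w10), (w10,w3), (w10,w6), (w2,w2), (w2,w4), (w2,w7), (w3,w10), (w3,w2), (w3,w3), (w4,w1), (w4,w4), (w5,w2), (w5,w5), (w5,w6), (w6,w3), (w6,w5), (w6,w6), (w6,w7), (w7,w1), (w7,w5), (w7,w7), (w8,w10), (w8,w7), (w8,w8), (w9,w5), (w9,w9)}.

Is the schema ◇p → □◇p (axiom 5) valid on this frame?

No

The schema 5 characterises exactly the Euclidean frames.
Euclidean: no — w1 R w4 and w1 R w2, but not w4 R w2.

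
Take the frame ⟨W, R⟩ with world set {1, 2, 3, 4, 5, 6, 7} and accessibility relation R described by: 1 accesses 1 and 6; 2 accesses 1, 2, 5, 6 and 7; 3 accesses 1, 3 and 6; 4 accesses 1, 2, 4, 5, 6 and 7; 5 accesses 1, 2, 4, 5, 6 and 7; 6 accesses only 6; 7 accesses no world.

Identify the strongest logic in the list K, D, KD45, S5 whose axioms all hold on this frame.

K

Serial (axiom D): no — 7 has no R-successor.
Euclidean (axiom 5): no — 2 R 1 and 2 R 5, but not 1 R 5.
Transitive (axiom 4): no — 2 R 5 and 5 R 4, but not 2 R 4.
Reflexive (axiom T): no — 7 is not related to itself.
So F validates K; D would additionally require R to be serial. The strongest is K.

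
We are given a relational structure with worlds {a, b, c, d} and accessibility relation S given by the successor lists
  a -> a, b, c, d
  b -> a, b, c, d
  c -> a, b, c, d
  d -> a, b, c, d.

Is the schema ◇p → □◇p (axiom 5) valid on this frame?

Yes

By correspondence theory, 5 is valid on a frame iff S is Euclidean.
Euclidean: yes — any two successors of a common world are S-related.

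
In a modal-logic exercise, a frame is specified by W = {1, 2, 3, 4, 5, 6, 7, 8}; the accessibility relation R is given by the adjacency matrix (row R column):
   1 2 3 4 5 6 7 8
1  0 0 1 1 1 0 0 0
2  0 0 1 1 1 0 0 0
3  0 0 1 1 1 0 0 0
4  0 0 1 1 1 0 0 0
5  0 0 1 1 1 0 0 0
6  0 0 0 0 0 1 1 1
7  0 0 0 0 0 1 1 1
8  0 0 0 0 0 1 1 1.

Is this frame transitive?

Transitive: yes — every two-step R-path is closed by a direct edge.

Yes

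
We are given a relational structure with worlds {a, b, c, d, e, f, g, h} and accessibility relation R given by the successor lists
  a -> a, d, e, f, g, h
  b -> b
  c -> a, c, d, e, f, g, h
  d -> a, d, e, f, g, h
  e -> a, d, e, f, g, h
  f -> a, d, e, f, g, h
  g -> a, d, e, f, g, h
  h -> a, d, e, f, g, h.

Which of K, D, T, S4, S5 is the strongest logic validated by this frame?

Serial (axiom D): yes — every world has a successor (e.g. a R a).
Reflexive (axiom T): yes — every world is R-related to itself.
Transitive (axiom 4): yes — every two-step R-path is closed by a direct edge.
Euclidean (axiom 5): no — c R a and c R c, but not a R c.
So F validates K, D, T, S4; S5 would additionally require R to be Euclidean. The strongest is S4.

S4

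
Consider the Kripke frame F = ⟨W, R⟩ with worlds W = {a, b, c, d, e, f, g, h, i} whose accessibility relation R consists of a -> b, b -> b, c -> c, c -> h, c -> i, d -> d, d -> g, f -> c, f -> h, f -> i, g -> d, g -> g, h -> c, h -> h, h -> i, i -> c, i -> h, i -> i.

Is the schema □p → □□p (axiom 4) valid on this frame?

By correspondence theory, 4 is valid on a frame iff R is transitive.
Transitive: yes — every two-step R-path is closed by a direct edge.

Yes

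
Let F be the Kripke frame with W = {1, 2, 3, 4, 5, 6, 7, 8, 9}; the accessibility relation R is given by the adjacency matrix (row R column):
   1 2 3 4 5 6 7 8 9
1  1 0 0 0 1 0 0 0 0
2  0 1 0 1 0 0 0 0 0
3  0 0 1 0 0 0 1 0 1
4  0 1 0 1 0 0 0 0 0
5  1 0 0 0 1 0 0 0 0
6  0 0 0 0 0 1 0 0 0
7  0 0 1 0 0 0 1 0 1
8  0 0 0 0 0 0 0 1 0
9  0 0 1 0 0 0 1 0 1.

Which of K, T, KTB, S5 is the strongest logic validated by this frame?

Reflexive (axiom T): yes — every world is R-related to itself.
Symmetric (axiom B): yes — every pair in R has its reverse in R.
Euclidean (axiom 5): yes — any two successors of a common world are R-related.
So F validates K, T, KTB, S5. The strongest is S5.

S5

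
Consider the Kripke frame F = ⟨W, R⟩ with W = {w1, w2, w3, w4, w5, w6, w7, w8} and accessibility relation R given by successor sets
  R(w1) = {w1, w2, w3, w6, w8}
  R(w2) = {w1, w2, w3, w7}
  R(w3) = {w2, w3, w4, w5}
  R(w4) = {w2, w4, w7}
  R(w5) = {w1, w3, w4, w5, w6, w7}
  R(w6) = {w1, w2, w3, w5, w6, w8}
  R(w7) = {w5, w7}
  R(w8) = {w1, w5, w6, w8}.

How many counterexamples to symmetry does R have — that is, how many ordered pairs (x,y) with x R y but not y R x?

Enumerating: (w1,w3), (w2,w7), (w3,w4), (w4,w2), (w4,w7), (w5,w1), (w5,w4), (w6,w2), (w6,w3), (w8,w5).

10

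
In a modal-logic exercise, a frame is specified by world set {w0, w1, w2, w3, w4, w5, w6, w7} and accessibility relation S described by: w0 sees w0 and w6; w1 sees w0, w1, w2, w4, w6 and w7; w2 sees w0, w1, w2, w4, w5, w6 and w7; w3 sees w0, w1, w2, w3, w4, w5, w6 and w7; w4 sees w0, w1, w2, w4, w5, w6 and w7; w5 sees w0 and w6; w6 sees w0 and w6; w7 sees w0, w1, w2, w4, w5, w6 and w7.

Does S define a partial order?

No

Reflexive: no — w5 is not related to itself.
Transitive: no — w1 S w2 and w2 S w5, but not w1 S w5.
Antisymmetric: no — w0 S w6 and w6 S w0 with w0 ≠ w6.
So S is not a partial order.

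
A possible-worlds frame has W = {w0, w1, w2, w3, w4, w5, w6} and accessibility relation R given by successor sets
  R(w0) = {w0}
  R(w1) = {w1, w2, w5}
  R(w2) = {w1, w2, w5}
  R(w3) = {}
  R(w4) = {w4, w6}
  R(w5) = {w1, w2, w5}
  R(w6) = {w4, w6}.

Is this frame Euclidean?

Euclidean: yes — any two successors of a common world are R-related.

Yes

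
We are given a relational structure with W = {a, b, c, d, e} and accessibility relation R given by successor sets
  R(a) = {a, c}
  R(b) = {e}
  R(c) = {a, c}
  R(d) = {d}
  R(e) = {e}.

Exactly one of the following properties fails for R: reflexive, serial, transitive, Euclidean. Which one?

Reflexive: no — b is not related to itself.
Serial: yes — every world has a successor (e.g. a R a).
Transitive: yes — every two-step R-path is closed by a direct edge.
Euclidean: yes — any two successors of a common world are R-related.
Only reflexive fails.

reflexive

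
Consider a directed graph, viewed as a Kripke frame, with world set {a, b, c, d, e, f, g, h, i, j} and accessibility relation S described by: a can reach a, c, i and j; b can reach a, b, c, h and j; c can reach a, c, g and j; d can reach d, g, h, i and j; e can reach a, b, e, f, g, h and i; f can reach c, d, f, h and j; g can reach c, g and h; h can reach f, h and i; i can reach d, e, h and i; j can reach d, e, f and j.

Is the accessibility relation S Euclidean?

Euclidean: no — a S c and a S i, but not c S i.

No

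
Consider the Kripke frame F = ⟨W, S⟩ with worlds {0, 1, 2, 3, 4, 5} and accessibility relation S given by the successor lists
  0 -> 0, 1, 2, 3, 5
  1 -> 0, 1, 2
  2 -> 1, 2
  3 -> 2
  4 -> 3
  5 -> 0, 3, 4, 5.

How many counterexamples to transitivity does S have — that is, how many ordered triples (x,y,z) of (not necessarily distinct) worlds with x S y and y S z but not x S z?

Enumerating: (0,5,4), (1,0,3), (1,0,5), (2,1,0), (3,2,1), (4,3,2), (5,0,1), (5,0,2), (5,3,2).

9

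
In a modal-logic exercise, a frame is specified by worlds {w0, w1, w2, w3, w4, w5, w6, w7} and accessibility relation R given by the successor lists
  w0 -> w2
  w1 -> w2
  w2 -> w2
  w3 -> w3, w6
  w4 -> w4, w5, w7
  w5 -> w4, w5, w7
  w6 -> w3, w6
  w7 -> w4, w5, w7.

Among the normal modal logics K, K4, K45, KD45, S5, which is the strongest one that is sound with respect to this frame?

Transitive (axiom 4): yes — every two-step R-path is closed by a direct edge.
Euclidean (axiom 5): yes — any two successors of a common world are R-related.
Serial (axiom D): yes — every world has a successor (e.g. w0 R w2).
Reflexive (axiom T): no — w0 is not related to itself.
So F validates K, K4, K45, KD45; S5 would additionally require R to be reflexive. The strongest is KD45.

KD45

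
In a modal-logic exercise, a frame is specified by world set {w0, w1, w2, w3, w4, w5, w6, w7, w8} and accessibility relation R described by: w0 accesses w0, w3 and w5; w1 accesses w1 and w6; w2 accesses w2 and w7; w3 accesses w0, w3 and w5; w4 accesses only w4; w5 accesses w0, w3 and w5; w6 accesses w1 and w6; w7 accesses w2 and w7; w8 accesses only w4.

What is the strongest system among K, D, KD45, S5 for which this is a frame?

Serial (axiom D): yes — every world has a successor (e.g. w0 R w0).
Euclidean (axiom 5): yes — any two successors of a common world are R-related.
Transitive (axiom 4): yes — every two-step R-path is closed by a direct edge.
Reflexive (axiom T): no — w8 is not related to itself.
So F validates K, D, KD45; S5 would additionally require R to be reflexive. The strongest is KD45.

KD45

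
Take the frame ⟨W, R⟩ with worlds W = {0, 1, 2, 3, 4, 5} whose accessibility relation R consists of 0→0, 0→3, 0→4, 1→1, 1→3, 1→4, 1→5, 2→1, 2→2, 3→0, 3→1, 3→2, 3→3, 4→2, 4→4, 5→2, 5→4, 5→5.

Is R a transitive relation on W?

No

Transitive: no — 0 R 3 and 3 R 1, but not 0 R 1.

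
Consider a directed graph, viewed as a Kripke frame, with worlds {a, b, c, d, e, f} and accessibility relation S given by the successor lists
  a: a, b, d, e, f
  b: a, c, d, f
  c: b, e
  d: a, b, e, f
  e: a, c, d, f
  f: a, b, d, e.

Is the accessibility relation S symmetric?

Symmetric: yes — every pair in S has its reverse in S.

Yes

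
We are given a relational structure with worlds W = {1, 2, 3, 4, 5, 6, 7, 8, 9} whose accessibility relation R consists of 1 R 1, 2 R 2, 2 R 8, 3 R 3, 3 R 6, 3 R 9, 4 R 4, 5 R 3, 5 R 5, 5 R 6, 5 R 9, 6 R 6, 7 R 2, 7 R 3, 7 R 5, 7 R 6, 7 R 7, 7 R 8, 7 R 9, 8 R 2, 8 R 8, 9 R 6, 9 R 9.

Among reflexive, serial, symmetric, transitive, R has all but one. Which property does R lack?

symmetric

Reflexive: yes — every world is R-related to itself.
Serial: yes — every world has a successor (e.g. 1 R 1).
Symmetric: no — 3 R 6 but not 6 R 3.
Transitive: yes — every two-step R-path is closed by a direct edge.
Only symmetric fails.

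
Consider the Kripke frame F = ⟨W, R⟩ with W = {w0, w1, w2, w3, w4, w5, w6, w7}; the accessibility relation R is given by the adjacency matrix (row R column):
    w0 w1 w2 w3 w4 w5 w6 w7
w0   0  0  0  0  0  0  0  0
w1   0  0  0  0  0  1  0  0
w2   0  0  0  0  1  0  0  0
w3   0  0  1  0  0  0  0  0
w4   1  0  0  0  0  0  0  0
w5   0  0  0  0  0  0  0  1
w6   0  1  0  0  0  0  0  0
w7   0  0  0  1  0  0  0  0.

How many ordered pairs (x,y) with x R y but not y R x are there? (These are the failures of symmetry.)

Enumerating: (w1,w5), (w2,w4), (w3,w2), (w4,w0), (w5,w7), (w6,w1), (w7,w3).

7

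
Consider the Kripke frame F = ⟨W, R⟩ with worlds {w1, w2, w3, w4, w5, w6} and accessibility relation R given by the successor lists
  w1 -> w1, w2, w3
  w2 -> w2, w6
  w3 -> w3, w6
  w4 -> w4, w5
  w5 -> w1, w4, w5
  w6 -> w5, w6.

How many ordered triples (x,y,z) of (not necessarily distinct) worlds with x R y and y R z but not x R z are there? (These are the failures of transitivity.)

Enumerating: (w1,w2,w6), (w1,w3,w6), (w2,w6,w5), (w3,w6,w5), (w4,w5,w1), (w5,w1,w2), (w5,w1,w3), (w6,w5,w1), (w6,w5,w4).

9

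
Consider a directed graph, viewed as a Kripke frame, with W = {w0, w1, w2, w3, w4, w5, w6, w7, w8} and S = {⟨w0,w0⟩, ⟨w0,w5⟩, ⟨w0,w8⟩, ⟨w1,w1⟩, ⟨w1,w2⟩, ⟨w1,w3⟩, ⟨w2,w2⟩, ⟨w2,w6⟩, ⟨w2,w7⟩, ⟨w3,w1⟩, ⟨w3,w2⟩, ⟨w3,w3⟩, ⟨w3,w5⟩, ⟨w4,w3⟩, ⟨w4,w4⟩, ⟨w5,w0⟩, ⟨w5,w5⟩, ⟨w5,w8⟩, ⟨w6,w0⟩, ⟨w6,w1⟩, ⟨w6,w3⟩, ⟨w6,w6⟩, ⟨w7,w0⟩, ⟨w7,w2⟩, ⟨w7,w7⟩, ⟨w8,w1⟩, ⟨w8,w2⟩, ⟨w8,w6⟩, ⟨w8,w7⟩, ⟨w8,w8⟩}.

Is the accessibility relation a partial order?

Reflexive: yes — every world is S-related to itself.
Transitive: no — w0 S w8 and w8 S w1, but not w0 S w1.
Antisymmetric: no — w0 S w5 and w5 S w0 with w0 ≠ w5.
So S is not a partial order.

No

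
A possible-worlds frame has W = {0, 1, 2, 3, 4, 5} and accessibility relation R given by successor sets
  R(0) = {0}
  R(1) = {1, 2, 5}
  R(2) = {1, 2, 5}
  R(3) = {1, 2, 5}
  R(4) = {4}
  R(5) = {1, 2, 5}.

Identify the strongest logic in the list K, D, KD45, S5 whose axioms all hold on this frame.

KD45

Serial (axiom D): yes — every world has a successor (e.g. 0 R 0).
Euclidean (axiom 5): yes — any two successors of a common world are R-related.
Transitive (axiom 4): yes — every two-step R-path is closed by a direct edge.
Reflexive (axiom T): no — 3 is not related to itself.
So F validates K, D, KD45; S5 would additionally require R to be reflexive. The strongest is KD45.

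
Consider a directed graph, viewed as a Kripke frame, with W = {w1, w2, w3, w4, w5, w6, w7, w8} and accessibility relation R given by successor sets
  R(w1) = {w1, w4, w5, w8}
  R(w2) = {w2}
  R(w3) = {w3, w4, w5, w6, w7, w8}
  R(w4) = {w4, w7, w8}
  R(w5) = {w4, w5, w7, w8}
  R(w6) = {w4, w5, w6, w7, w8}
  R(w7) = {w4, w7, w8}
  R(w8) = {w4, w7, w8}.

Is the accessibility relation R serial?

Serial: yes — every world has a successor (e.g. w1 R w1).

Yes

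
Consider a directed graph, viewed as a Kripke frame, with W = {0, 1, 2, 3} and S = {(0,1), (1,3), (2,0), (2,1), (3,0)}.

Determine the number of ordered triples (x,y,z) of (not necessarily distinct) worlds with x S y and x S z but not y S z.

Enumerating: (0,1,1), (1,3,3), (2,0,0), (2,1,0), (2,1,1), (3,0,0).

6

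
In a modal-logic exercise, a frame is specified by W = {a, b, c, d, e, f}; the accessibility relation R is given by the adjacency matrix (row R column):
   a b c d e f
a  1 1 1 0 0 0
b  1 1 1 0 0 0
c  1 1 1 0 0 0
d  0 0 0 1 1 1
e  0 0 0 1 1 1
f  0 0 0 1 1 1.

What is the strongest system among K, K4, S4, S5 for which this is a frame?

S5

Transitive (axiom 4): yes — every two-step R-path is closed by a direct edge.
Reflexive (axiom T): yes — every world is R-related to itself.
Euclidean (axiom 5): yes — any two successors of a common world are R-related.
So F validates K, K4, S4, S5. The strongest is S5.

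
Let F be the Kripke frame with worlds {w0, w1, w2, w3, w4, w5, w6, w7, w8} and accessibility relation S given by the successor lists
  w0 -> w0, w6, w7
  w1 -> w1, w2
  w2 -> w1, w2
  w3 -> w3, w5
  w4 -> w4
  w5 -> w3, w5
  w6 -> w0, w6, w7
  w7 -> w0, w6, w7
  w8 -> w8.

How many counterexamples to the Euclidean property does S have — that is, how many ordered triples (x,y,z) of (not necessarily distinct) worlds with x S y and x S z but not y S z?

0

S is Euclidean; there are no such tuples.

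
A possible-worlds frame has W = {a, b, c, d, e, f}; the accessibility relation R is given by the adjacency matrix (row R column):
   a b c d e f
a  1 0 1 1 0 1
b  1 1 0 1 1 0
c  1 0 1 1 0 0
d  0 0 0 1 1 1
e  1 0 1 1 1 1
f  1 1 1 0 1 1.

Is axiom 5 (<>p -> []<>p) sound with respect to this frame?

Axiom 5 corresponds to the accessibility relation being Euclidean.
Euclidean: no — a R c and a R f, but not c R f.

No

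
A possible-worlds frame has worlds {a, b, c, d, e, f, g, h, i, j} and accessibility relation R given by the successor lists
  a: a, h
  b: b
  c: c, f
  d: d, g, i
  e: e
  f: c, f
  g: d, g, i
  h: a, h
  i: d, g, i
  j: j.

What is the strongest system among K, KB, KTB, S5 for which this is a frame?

S5

Symmetric (axiom B): yes — every pair in R has its reverse in R.
Reflexive (axiom T): yes — every world is R-related to itself.
Euclidean (axiom 5): yes — any two successors of a common world are R-related.
So F validates K, KB, KTB, S5. The strongest is S5.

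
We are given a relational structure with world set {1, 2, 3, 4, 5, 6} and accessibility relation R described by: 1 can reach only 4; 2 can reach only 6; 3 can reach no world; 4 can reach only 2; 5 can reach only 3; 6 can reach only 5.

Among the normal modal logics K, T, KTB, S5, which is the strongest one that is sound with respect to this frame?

Reflexive (axiom T): no — 1 is not related to itself.
Symmetric (axiom B): no — 1 R 4 but not 4 R 1.
Euclidean (axiom 5): no — 1 R 4 and 1 R 4, but not 4 R 4.
So F validates K; T would additionally require R to be reflexive. The strongest is K.

K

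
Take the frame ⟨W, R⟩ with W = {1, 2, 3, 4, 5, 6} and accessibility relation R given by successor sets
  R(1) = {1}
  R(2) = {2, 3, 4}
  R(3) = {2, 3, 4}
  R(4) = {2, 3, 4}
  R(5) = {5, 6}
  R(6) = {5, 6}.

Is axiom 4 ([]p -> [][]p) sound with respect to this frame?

Axiom 4 corresponds to the accessibility relation being transitive.
Transitive: yes — every two-step R-path is closed by a direct edge.

Yes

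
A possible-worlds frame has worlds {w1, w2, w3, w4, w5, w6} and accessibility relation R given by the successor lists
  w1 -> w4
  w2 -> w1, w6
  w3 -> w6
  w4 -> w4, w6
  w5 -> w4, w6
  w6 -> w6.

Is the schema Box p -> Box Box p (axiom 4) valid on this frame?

No

The schema 4 characterises exactly the transitive frames.
Transitive: no — w1 R w4 and w4 R w6, but not w1 R w6.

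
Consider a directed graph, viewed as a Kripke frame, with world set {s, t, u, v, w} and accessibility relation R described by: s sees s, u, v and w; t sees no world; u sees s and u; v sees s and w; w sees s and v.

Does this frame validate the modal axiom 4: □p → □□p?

No

Axiom 4 corresponds to the accessibility relation being transitive.
Transitive: no — u R s and s R v, but not u R v.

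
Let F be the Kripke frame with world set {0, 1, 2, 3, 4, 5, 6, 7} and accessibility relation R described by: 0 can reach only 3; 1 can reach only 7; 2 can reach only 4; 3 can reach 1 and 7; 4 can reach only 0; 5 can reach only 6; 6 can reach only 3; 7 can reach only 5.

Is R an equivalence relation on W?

Reflexive: no — 0 is not related to itself.
Symmetric: no — 0 R 3 but not 3 R 0.
Transitive: no — 0 R 3 and 3 R 1, but not 0 R 1.
So R is not an equivalence relation.

No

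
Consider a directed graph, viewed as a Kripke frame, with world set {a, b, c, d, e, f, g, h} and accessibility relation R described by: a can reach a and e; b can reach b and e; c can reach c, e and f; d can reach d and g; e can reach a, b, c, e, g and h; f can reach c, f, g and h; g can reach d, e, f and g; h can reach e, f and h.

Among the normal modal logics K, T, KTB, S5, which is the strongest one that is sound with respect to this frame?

Reflexive (axiom T): yes — every world is R-related to itself.
Symmetric (axiom B): yes — every pair in R has its reverse in R.
Euclidean (axiom 5): no — c R e and c R f, but not e R f.
So F validates K, T, KTB; S5 would additionally require R to be Euclidean. The strongest is KTB.

KTB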